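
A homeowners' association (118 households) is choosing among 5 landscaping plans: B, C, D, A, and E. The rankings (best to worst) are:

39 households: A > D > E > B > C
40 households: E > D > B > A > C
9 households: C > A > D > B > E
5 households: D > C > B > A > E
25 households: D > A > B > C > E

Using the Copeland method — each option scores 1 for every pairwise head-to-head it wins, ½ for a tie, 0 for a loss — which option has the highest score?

B: beats C; loses to D, A, and E → score 1.
C: loses to B, D, A, and E → score 0.
D: beats B, C, A, and E → score 4.
A: beats B, C, and E; loses to D → score 3.
E: beats B and C; loses to D and A → score 2.
D has the best pairwise record.

D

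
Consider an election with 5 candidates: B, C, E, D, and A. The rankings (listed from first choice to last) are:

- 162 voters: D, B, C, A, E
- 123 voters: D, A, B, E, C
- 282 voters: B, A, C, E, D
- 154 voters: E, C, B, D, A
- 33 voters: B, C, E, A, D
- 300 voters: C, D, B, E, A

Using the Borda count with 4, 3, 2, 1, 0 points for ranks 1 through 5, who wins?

B: 162·3 + 123·2 + 282·4 + 154·2 + 33·4 + 300·2 = 2900
C: 162·2 + 123·0 + 282·2 + 154·3 + 33·3 + 300·4 = 2649
E: 162·0 + 123·1 + 282·1 + 154·4 + 33·2 + 300·1 = 1387
D: 162·4 + 123·4 + 282·0 + 154·1 + 33·0 + 300·3 = 2194
A: 162·1 + 123·3 + 282·3 + 154·0 + 33·1 + 300·0 = 1410
B has the highest Borda score (2900).

B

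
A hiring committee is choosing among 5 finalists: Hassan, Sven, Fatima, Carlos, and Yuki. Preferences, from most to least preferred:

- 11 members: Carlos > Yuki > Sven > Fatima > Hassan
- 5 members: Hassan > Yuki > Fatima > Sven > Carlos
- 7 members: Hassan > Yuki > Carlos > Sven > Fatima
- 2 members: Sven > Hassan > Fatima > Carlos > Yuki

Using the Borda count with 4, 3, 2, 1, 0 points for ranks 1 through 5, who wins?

Yuki

Hassan: 11·0 + 5·4 + 7·4 + 2·3 = 54
Sven: 11·2 + 5·1 + 7·1 + 2·4 = 42
Fatima: 11·1 + 5·2 + 7·0 + 2·2 = 25
Carlos: 11·4 + 5·0 + 7·2 + 2·1 = 60
Yuki: 11·3 + 5·3 + 7·3 + 2·0 = 69
Yuki has the highest Borda score (69).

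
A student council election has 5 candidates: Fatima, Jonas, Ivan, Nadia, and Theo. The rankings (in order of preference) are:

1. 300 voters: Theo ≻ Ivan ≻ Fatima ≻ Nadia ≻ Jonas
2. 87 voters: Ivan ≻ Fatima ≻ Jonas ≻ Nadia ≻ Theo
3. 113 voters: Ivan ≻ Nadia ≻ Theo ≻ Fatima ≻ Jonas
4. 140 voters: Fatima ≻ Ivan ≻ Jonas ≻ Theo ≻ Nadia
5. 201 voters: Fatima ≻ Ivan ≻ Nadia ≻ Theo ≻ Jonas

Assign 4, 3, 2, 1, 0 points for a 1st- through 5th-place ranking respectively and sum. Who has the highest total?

Fatima: 300·2 + 87·3 + 113·1 + 140·4 + 201·4 = 2338
Jonas: 300·0 + 87·2 + 113·0 + 140·2 + 201·0 = 454
Ivan: 300·3 + 87·4 + 113·4 + 140·3 + 201·3 = 2723
Nadia: 300·1 + 87·1 + 113·3 + 140·0 + 201·2 = 1128
Theo: 300·4 + 87·0 + 113·2 + 140·1 + 201·1 = 1767
Ivan has the highest Borda score (2723).

Ivan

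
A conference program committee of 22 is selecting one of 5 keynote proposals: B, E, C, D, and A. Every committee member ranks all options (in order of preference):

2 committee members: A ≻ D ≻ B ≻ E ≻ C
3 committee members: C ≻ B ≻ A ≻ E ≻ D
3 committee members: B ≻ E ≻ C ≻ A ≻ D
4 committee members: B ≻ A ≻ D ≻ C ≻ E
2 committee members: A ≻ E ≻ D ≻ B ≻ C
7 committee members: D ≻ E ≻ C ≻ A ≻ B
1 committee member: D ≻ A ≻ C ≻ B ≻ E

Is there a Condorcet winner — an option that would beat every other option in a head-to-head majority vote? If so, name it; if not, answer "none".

Checking pairwise contests:
D beats B 12–10.
B beats E 13–9.
E beats C 14–8.
A beats D 14–8.
C beats A 13–9.
Every option loses at least one head-to-head, so there is no Condorcet winner.

none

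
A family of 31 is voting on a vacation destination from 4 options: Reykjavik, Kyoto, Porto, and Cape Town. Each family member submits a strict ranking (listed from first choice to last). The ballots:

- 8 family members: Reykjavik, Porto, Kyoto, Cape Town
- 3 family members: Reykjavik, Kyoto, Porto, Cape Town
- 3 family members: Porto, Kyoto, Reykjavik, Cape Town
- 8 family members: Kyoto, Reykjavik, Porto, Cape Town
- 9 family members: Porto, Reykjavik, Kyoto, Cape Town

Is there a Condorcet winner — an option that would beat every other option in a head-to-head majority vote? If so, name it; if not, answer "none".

Reykjavik

Reykjavik vs Kyoto: 20–11 for Reykjavik.
Reykjavik vs Porto: 19–12 for Reykjavik.
Reykjavik vs Cape Town: 31–0 for Reykjavik.
Reykjavik beats every other option head-to-head.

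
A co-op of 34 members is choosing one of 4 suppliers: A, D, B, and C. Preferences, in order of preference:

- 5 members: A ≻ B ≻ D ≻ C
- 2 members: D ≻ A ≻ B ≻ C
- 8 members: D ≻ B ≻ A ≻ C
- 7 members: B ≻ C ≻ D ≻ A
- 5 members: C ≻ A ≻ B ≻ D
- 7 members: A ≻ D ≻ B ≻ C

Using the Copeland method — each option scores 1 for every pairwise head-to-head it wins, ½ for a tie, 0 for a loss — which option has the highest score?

A: beats B and C; ties D → score 2.5.
D: beats C; ties A and B → score 2.
B: beats C; ties D; loses to A → score 1.5.
C: loses to A, D, and B → score 0.
A has the best pairwise record.

A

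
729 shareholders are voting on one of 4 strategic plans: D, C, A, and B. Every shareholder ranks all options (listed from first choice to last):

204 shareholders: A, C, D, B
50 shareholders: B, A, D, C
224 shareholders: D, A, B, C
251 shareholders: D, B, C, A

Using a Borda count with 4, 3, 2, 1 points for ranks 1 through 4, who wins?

D: 204·2 + 50·2 + 224·4 + 251·4 = 2408
C: 204·3 + 50·1 + 224·1 + 251·2 = 1388
A: 204·4 + 50·3 + 224·3 + 251·1 = 1889
B: 204·1 + 50·4 + 224·2 + 251·3 = 1605
D has the highest Borda score (2408).

D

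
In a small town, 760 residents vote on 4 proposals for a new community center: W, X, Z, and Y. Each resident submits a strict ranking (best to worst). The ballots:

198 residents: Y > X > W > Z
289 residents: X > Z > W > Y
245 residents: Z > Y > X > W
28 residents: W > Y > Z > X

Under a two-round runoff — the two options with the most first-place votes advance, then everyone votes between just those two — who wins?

Round 1 first-place votes: W 28, X 289, Z 245, Y 198.
X and Z advance.
Runoff: X is preferred to Z by 487 voters; Z by 273.
X wins the runoff.

X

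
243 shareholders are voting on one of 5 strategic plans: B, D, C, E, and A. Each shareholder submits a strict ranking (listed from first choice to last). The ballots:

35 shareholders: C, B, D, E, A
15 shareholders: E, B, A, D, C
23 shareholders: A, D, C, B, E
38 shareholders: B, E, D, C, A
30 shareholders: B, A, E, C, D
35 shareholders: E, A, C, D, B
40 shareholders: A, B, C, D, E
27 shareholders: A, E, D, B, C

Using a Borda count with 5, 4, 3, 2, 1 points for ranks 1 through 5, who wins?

B

B: 35·4 + 15·4 + 23·2 + 38·5 + 30·5 + 35·1 + 40·4 + 27·2 = 835
D: 35·3 + 15·2 + 23·4 + 38·3 + 30·1 + 35·2 + 40·2 + 27·3 = 602
C: 35·5 + 15·1 + 23·3 + 38·2 + 30·2 + 35·3 + 40·3 + 27·1 = 647
E: 35·2 + 15·5 + 23·1 + 38·4 + 30·3 + 35·5 + 40·1 + 27·4 = 733
A: 35·1 + 15·3 + 23·5 + 38·1 + 30·4 + 35·4 + 40·5 + 27·5 = 828
B has the highest Borda score (835).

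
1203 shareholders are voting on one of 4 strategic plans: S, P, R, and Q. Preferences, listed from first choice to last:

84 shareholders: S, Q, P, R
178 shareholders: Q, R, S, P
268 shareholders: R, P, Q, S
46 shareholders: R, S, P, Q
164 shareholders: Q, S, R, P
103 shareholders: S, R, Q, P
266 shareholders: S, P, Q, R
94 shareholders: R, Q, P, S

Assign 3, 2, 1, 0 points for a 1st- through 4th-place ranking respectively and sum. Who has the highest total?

Q

S: 84·3 + 178·1 + 268·0 + 46·2 + 164·2 + 103·3 + 266·3 + 94·0 = 1957
P: 84·1 + 178·0 + 268·2 + 46·1 + 164·0 + 103·0 + 266·2 + 94·1 = 1292
R: 84·0 + 178·2 + 268·3 + 46·3 + 164·1 + 103·2 + 266·0 + 94·3 = 1950
Q: 84·2 + 178·3 + 268·1 + 46·0 + 164·3 + 103·1 + 266·1 + 94·2 = 2019
Q has the highest Borda score (2019).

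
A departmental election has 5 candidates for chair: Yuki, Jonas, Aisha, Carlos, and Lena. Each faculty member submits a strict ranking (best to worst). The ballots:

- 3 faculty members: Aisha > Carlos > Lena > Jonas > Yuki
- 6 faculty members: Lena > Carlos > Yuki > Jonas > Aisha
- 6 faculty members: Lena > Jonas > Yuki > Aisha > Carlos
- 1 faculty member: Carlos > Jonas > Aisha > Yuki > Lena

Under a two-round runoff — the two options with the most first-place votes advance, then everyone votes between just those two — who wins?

Round 1 first-place votes: Yuki 0, Jonas 0, Aisha 3, Carlos 1, Lena 12.
Lena and Aisha advance.
Runoff: Lena is preferred to Aisha by 12 voters; Aisha by 4.
Lena wins the runoff.

Lena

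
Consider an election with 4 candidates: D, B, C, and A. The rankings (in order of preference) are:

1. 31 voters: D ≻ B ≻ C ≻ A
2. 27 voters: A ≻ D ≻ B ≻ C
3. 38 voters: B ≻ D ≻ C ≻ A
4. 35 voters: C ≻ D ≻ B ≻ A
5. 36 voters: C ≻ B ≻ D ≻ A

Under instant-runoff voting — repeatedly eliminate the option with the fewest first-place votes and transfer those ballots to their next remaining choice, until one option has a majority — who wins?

Round 1: D 31, B 38, C 71, A 27. Eliminate A.
Round 2: D 58, B 38, C 71. Eliminate B.
Round 3: D 96, C 71. D has a majority.

D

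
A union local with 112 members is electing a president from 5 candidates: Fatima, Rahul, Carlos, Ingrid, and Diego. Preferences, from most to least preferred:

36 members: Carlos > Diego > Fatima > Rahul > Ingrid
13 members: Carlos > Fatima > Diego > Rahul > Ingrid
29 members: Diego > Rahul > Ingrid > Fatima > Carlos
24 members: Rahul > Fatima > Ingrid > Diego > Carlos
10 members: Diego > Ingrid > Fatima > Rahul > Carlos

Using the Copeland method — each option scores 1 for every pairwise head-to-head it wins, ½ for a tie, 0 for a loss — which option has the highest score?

Diego

Fatima: beats Rahul, Carlos, and Ingrid; loses to Diego → score 3.
Rahul: beats Carlos and Ingrid; loses to Fatima and Diego → score 2.
Carlos: loses to Fatima, Rahul, Ingrid, and Diego → score 0.
Ingrid: beats Carlos; loses to Fatima, Rahul, and Diego → score 1.
Diego: beats Fatima, Rahul, Carlos, and Ingrid → score 4.
Diego has the best pairwise record.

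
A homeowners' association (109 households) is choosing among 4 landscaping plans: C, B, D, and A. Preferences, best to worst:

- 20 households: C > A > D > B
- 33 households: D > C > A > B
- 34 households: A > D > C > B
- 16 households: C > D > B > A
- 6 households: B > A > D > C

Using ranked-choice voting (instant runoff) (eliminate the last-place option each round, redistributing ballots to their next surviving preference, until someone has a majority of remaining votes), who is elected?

Round 1: C 36, B 6, D 33, A 34. Eliminate B.
Round 2: C 36, D 33, A 40. Eliminate D.
Round 3: C 69, A 40. C has a majority.

C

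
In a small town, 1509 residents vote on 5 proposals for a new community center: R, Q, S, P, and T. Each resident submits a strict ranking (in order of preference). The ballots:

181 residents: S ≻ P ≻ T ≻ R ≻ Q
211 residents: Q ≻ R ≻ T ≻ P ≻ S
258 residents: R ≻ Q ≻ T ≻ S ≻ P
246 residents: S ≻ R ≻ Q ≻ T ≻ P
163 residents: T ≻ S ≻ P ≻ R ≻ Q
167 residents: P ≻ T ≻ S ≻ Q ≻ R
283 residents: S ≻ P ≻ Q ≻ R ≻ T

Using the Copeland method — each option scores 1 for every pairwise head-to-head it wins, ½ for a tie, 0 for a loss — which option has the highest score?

R: beats Q and T; loses to S and P → score 2.
Q: beats T; loses to R, S, and P → score 1.
S: beats R, Q, and P; loses to T → score 3.
P: beats R and Q; loses to S and T → score 2.
T: beats S and P; loses to R and Q → score 2.
S has the best pairwise record.

S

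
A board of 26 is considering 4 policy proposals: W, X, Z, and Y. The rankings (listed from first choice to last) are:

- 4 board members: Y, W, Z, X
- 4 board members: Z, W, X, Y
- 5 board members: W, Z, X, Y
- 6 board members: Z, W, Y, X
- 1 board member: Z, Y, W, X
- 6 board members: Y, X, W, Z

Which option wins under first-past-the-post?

First-place votes: W 5, X 0, Z 11, Y 10.
Z has the most first-place votes.

Z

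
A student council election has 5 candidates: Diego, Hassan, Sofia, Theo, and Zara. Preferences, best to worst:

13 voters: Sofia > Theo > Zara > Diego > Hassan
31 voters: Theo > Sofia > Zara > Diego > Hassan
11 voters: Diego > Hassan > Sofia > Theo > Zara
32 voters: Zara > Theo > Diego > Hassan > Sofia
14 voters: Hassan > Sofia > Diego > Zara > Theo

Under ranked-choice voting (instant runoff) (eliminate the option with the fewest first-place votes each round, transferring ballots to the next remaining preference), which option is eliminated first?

Round 1: Diego 11, Hassan 14, Sofia 13, Theo 31, Zara 32. Eliminate Diego.

Diego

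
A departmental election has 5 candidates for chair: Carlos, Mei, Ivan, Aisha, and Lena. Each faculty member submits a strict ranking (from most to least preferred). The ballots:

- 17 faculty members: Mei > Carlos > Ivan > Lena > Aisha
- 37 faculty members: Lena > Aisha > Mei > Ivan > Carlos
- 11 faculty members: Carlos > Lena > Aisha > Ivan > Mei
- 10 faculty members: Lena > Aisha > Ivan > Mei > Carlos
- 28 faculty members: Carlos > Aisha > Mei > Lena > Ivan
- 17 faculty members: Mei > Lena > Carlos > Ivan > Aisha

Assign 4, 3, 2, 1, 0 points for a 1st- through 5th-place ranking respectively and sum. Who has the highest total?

Carlos: 17·3 + 37·0 + 11·4 + 10·0 + 28·4 + 17·2 = 241
Mei: 17·4 + 37·2 + 11·0 + 10·1 + 28·2 + 17·4 = 276
Ivan: 17·2 + 37·1 + 11·1 + 10·2 + 28·0 + 17·1 = 119
Aisha: 17·0 + 37·3 + 11·2 + 10·3 + 28·3 + 17·0 = 247
Lena: 17·1 + 37·4 + 11·3 + 10·4 + 28·1 + 17·3 = 317
Lena has the highest Borda score (317).

Lena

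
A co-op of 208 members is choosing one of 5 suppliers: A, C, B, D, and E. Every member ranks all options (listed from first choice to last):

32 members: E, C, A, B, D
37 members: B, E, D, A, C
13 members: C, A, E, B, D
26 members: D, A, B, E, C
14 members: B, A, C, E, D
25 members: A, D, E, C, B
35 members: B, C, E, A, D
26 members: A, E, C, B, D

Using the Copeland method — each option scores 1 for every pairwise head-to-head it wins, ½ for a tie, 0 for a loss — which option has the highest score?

A

A: beats C, B, and D; ties E → score 3.5.
C: beats D; loses to A, B, and E → score 1.
B: beats C, D, and E; loses to A → score 3.
D: loses to A, C, B, and E → score 0.
E: beats C and D; ties A; loses to B → score 2.5.
A has the best pairwise record.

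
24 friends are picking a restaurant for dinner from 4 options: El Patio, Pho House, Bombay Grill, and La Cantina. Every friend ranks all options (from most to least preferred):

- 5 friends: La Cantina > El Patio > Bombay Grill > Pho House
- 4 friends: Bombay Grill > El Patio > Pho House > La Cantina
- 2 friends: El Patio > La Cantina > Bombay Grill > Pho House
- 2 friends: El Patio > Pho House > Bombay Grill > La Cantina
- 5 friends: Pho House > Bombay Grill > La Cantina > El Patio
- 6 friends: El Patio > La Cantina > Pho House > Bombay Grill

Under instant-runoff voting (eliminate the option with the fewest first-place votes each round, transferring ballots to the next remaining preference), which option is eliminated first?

Bombay Grill

Round 1: El Patio 10, Pho House 5, Bombay Grill 4, La Cantina 5. Eliminate Bombay Grill.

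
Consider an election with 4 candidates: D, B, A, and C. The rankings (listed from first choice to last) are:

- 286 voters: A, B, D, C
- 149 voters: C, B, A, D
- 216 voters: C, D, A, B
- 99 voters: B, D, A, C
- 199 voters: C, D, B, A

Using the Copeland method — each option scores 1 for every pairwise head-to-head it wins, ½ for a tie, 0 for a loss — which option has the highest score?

D: beats A; loses to B and C → score 1.
B: beats D; loses to A and C → score 1.
A: beats B; loses to D and C → score 1.
C: beats D, B, and A → score 3.
C has the best pairwise record.

C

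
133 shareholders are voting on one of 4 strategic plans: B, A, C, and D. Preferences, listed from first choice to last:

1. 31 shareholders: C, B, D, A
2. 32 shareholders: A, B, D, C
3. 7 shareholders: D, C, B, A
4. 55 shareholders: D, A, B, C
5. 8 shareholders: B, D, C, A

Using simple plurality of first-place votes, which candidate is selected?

First-place votes: B 8, A 32, C 31, D 62.
D has the most first-place votes.

D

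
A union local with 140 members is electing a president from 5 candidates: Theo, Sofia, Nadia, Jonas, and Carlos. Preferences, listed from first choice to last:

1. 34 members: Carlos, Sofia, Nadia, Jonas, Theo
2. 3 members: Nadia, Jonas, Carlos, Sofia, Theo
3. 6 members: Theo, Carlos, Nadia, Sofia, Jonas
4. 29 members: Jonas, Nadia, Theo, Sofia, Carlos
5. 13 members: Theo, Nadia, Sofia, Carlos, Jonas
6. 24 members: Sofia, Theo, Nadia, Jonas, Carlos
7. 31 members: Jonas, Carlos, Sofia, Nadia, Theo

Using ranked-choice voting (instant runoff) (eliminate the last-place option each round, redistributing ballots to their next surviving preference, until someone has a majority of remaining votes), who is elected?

Round 1: Theo 19, Sofia 24, Nadia 3, Jonas 60, Carlos 34. Eliminate Nadia.
Round 2: Theo 19, Sofia 24, Jonas 63, Carlos 34. Eliminate Theo.
Round 3: Sofia 37, Jonas 63, Carlos 40. Eliminate Sofia.
Round 4: Jonas 87, Carlos 53. Jonas has a majority.

Jonas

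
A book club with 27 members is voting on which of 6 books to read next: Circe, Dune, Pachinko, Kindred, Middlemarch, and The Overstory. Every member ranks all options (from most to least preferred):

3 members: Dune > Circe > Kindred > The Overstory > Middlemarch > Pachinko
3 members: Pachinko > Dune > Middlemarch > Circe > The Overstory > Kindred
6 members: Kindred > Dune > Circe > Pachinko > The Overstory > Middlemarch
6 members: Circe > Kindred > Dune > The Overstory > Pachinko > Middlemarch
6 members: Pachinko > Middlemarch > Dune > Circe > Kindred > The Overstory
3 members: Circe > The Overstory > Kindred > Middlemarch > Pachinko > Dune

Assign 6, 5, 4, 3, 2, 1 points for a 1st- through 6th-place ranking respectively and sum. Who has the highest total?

Circe

Circe: 3·5 + 3·3 + 6·4 + 6·6 + 6·3 + 3·6 = 120
Dune: 3·6 + 3·5 + 6·5 + 6·4 + 6·4 + 3·1 = 114
Pachinko: 3·1 + 3·6 + 6·3 + 6·2 + 6·6 + 3·2 = 93
Kindred: 3·4 + 3·1 + 6·6 + 6·5 + 6·2 + 3·4 = 105
Middlemarch: 3·2 + 3·4 + 6·1 + 6·1 + 6·5 + 3·3 = 69
The Overstory: 3·3 + 3·2 + 6·2 + 6·3 + 6·1 + 3·5 = 66
Circe has the highest Borda score (120).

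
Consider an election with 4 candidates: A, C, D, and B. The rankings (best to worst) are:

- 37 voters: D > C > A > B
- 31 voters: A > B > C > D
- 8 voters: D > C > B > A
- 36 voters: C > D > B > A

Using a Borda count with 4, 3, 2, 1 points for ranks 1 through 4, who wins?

C

A: 37·2 + 31·4 + 8·1 + 36·1 = 242
C: 37·3 + 31·2 + 8·3 + 36·4 = 341
D: 37·4 + 31·1 + 8·4 + 36·3 = 319
B: 37·1 + 31·3 + 8·2 + 36·2 = 218
C has the highest Borda score (341).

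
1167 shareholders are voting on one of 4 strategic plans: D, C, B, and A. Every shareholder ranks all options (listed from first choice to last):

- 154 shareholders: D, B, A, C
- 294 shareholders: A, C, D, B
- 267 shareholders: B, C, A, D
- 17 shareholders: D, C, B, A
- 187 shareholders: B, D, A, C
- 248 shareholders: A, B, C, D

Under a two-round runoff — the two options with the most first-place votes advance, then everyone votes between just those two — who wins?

Round 1 first-place votes: D 171, C 0, B 454, A 542.
A and B advance.
Runoff: A is preferred to B by 542 voters; B by 625.
B wins the runoff.

B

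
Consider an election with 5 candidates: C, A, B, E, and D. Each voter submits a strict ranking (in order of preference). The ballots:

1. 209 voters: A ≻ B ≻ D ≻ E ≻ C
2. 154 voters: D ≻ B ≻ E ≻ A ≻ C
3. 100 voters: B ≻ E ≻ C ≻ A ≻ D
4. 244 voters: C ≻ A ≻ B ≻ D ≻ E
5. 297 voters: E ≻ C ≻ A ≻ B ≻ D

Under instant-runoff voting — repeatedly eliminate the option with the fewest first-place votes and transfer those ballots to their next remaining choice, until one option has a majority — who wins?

E

Round 1: C 244, A 209, B 100, E 297, D 154. Eliminate B.
Round 2: C 244, A 209, E 397, D 154. Eliminate D.
Round 3: C 244, A 209, E 551. E has a majority.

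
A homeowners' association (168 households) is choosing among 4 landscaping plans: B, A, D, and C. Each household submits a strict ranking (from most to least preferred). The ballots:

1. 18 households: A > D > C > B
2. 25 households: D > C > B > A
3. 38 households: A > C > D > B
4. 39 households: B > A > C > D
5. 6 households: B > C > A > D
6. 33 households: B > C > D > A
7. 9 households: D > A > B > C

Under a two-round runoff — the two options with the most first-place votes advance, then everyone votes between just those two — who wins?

Round 1 first-place votes: B 78, A 56, D 34, C 0.
B and A advance.
Runoff: B is preferred to A by 103 voters; A by 65.
B wins the runoff.

B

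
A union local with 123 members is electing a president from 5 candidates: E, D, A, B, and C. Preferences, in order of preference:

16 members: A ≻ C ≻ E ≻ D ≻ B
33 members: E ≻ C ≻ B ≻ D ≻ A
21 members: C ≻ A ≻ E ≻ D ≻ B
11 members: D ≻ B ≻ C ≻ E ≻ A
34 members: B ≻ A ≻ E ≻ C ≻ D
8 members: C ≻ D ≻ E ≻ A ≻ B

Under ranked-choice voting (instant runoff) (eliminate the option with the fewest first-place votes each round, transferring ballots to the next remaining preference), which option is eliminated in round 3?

E

Round 1: E 33, D 11, A 16, B 34, C 29. Eliminate D.
Round 2: E 33, A 16, B 45, C 29. Eliminate A.
Round 3: E 33, B 45, C 45. Eliminate E.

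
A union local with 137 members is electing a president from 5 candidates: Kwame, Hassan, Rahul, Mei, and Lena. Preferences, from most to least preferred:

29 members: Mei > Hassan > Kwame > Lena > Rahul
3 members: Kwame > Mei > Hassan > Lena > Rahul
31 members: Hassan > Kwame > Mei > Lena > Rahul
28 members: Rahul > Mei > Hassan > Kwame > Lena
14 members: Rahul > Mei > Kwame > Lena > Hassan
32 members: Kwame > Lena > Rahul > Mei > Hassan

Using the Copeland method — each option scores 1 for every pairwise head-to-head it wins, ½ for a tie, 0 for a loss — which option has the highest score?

Mei

Kwame: beats Rahul and Lena; loses to Hassan and Mei → score 2.
Hassan: beats Kwame and Lena; loses to Rahul and Mei → score 2.
Rahul: beats Hassan and Mei; loses to Kwame and Lena → score 2.
Mei: beats Kwame, Hassan, and Lena; loses to Rahul → score 3.
Lena: beats Rahul; loses to Kwame, Hassan, and Mei → score 1.
Mei has the best pairwise record.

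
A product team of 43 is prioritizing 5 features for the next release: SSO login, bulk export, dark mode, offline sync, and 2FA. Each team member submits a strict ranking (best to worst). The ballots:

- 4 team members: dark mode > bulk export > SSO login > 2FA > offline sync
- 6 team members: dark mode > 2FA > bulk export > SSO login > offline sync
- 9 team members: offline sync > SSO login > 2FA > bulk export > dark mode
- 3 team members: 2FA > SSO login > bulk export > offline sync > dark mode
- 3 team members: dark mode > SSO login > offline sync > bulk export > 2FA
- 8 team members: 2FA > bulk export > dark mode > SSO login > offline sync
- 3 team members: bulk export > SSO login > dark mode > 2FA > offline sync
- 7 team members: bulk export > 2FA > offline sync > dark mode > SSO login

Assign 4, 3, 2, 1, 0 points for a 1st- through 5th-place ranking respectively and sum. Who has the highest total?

SSO login: 4·2 + 6·1 + 9·3 + 3·3 + 3·3 + 8·1 + 3·3 + 7·0 = 76
bulk export: 4·3 + 6·2 + 9·1 + 3·2 + 3·1 + 8·3 + 3·4 + 7·4 = 106
dark mode: 4·4 + 6·4 + 9·0 + 3·0 + 3·4 + 8·2 + 3·2 + 7·1 = 81
offline sync: 4·0 + 6·0 + 9·4 + 3·1 + 3·2 + 8·0 + 3·0 + 7·2 = 59
2FA: 4·1 + 6·3 + 9·2 + 3·4 + 3·0 + 8·4 + 3·1 + 7·3 = 108
2FA has the highest Borda score (108).

2FA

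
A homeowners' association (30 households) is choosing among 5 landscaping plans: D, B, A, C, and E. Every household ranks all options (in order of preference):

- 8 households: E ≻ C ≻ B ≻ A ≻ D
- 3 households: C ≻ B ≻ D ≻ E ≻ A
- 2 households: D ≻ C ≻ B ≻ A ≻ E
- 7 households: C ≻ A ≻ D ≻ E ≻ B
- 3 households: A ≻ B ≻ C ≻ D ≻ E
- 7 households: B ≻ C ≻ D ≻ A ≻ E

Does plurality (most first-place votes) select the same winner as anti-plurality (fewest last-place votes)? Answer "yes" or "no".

Plurality — first-place votes: D 2, B 7, A 3, C 10, E 8. Winner: C.
Anti-plurality — last-place votes: D 8, B 7, A 3, C 0, E 12. Winner: C.
The two methods agree.

yes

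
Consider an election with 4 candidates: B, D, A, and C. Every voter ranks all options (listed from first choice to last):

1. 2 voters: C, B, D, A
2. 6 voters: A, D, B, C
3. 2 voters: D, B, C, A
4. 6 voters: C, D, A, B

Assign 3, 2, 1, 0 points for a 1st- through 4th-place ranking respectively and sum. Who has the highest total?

D

B: 2·2 + 6·1 + 2·2 + 6·0 = 14
D: 2·1 + 6·2 + 2·3 + 6·2 = 32
A: 2·0 + 6·3 + 2·0 + 6·1 = 24
C: 2·3 + 6·0 + 2·1 + 6·3 = 26
D has the highest Borda score (32).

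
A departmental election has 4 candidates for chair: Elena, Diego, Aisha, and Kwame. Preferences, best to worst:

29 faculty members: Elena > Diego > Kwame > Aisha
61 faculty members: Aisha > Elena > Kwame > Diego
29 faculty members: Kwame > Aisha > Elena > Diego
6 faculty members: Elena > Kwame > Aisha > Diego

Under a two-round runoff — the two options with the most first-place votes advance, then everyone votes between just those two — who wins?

Round 1 first-place votes: Elena 35, Diego 0, Aisha 61, Kwame 29.
Aisha and Elena advance.
Runoff: Aisha is preferred to Elena by 90 voters; Elena by 35.
Aisha wins the runoff.

Aisha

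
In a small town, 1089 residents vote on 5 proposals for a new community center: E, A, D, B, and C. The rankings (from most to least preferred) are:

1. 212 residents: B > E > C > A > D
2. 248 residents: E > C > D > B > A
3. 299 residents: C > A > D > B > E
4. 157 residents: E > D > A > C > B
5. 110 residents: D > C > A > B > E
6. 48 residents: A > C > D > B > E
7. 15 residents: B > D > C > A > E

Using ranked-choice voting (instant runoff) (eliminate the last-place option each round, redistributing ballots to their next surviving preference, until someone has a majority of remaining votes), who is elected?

Round 1: E 405, A 48, D 110, B 227, C 299. Eliminate A.
Round 2: E 405, D 110, B 227, C 347. Eliminate D.
Round 3: E 405, B 227, C 457. Eliminate B.
Round 4: E 617, C 472. E has a majority.

E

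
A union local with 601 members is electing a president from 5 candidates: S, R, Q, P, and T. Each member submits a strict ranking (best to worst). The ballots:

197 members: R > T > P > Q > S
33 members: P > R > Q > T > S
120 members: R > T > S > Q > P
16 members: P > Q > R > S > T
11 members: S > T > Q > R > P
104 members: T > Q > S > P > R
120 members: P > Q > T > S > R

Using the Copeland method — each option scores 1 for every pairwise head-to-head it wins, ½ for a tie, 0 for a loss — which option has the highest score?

S: loses to R, Q, P, and T → score 0.
R: beats S, Q, P, and T → score 4.
Q: beats S; loses to R, P, and T → score 1.
P: beats S and Q; loses to R and T → score 2.
T: beats S, Q, and P; loses to R → score 3.
R has the best pairwise record.

R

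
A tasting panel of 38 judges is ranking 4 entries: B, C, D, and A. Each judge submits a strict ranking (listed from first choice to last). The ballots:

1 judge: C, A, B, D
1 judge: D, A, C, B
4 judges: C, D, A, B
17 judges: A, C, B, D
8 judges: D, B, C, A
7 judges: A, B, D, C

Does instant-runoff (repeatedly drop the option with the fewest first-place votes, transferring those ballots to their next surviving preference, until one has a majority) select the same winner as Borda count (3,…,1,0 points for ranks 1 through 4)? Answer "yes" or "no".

yes

Instant-runoff — R1 B 0, C 5, D 9, A 24 (A winner). Winner: A.
Borda — scores: B 48, C 58, D 42, A 80. Winner: A.
The two methods agree.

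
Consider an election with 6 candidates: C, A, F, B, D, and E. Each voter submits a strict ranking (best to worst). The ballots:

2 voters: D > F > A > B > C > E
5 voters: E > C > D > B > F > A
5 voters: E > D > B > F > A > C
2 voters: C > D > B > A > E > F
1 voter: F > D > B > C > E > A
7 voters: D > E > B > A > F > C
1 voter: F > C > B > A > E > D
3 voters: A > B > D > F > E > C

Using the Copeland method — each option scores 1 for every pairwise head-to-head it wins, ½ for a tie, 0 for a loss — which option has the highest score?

C: loses to A, F, B, D, and E → score 0.
A: beats C; loses to F, B, D, and E → score 1.
F: beats C and A; loses to B, D, and E → score 2.
B: beats C, A, and F; loses to D and E → score 3.
D: beats C, A, F, B, and E → score 5.
E: beats C, A, F, and B; loses to D → score 4.
D has the best pairwise record.

D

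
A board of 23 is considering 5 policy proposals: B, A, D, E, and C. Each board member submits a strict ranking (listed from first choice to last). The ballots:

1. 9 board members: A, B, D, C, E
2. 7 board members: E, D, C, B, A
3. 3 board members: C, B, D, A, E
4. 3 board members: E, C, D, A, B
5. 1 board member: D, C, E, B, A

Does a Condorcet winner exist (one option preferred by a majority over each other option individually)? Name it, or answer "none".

Checking pairwise contests:
A beats B 12–11.
D beats A 14–9.
B beats D 12–11.
B beats E 12–11.
D beats C 17–6.
Every option loses at least one head-to-head, so there is no Condorcet winner.

none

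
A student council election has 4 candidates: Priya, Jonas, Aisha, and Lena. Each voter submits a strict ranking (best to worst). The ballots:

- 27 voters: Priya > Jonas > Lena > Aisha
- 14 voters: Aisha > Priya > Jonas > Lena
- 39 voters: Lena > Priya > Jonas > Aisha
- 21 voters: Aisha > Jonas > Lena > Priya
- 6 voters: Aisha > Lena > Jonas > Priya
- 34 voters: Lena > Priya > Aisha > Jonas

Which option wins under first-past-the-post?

Lena

First-place votes: Priya 27, Jonas 0, Aisha 41, Lena 73.
Lena has the most first-place votes.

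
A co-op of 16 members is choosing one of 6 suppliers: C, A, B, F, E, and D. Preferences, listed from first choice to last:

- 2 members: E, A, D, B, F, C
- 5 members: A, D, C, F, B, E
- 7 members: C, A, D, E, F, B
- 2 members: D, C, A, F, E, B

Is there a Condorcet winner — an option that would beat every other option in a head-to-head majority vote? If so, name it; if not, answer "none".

none

Checking pairwise contests:
D beats C 9–7.
C beats A 9–7.
C beats B 14–2.
C beats F 14–2.
C beats E 14–2.
A beats D 14–2.
Every option loses at least one head-to-head, so there is no Condorcet winner.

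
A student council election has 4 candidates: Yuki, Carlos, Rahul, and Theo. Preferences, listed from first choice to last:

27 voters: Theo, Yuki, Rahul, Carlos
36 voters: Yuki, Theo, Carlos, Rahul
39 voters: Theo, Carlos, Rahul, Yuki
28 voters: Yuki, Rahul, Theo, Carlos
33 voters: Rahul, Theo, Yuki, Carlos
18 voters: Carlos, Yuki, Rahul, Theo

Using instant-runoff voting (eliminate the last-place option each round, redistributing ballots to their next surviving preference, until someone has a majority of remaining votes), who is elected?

Theo

Round 1: Yuki 64, Carlos 18, Rahul 33, Theo 66. Eliminate Carlos.
Round 2: Yuki 82, Rahul 33, Theo 66. Eliminate Rahul.
Round 3: Yuki 82, Theo 99. Theo has a majority.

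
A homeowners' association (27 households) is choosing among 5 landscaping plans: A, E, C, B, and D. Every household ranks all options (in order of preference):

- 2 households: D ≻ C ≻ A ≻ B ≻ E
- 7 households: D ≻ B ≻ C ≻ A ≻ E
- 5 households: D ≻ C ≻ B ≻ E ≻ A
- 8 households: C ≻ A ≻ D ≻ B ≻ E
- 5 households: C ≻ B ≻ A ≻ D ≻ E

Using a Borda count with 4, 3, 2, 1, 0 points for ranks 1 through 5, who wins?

C

A: 2·2 + 7·1 + 5·0 + 8·3 + 5·2 = 45
E: 2·0 + 7·0 + 5·1 + 8·0 + 5·0 = 5
C: 2·3 + 7·2 + 5·3 + 8·4 + 5·4 = 87
B: 2·1 + 7·3 + 5·2 + 8·1 + 5·3 = 56
D: 2·4 + 7·4 + 5·4 + 8·2 + 5·1 = 77
C has the highest Borda score (87).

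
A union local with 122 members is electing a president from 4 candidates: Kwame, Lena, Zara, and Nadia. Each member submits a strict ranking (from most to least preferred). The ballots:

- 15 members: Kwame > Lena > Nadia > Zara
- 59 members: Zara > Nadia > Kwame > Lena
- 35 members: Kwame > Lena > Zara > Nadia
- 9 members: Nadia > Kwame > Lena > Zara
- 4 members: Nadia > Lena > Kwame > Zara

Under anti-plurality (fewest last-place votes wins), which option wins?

Kwame

Last-place votes: Kwame 0, Lena 59, Zara 28, Nadia 35.
Kwame is ranked last by the fewest voters, so Kwame wins.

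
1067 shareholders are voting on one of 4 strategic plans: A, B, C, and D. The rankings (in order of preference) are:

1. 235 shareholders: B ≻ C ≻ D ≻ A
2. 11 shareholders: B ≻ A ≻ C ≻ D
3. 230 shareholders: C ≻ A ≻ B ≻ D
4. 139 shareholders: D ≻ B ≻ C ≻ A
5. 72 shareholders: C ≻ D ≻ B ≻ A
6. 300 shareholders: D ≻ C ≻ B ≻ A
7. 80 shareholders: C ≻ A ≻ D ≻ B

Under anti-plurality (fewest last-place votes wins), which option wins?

Last-place votes: A 746, B 80, C 0, D 241.
C is ranked last by the fewest voters, so C wins.

C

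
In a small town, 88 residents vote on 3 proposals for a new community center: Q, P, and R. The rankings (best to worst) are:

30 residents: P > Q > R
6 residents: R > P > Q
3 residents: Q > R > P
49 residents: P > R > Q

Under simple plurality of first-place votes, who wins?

P

First-place votes: Q 3, P 79, R 6.
P has the most first-place votes.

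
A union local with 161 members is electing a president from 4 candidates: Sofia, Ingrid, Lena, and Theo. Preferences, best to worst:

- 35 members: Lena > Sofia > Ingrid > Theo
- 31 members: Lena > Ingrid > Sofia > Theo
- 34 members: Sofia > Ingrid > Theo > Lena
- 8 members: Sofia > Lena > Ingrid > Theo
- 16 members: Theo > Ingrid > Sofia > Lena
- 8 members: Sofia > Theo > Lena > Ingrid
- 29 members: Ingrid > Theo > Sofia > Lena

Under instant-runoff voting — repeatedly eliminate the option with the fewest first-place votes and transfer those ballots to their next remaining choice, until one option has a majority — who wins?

Sofia

Round 1: Sofia 50, Ingrid 29, Lena 66, Theo 16. Eliminate Theo.
Round 2: Sofia 50, Ingrid 45, Lena 66. Eliminate Ingrid.
Round 3: Sofia 95, Lena 66. Sofia has a majority.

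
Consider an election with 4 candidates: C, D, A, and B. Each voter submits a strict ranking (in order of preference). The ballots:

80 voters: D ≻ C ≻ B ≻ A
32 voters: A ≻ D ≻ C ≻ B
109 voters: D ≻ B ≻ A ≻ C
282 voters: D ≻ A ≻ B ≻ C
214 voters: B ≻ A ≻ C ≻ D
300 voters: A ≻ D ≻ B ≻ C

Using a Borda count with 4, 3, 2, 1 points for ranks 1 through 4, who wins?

A

C: 80·3 + 32·2 + 109·1 + 282·1 + 214·2 + 300·1 = 1423
D: 80·4 + 32·3 + 109·4 + 282·4 + 214·1 + 300·3 = 3094
A: 80·1 + 32·4 + 109·2 + 282·3 + 214·3 + 300·4 = 3114
B: 80·2 + 32·1 + 109·3 + 282·2 + 214·4 + 300·2 = 2539
A has the highest Borda score (3114).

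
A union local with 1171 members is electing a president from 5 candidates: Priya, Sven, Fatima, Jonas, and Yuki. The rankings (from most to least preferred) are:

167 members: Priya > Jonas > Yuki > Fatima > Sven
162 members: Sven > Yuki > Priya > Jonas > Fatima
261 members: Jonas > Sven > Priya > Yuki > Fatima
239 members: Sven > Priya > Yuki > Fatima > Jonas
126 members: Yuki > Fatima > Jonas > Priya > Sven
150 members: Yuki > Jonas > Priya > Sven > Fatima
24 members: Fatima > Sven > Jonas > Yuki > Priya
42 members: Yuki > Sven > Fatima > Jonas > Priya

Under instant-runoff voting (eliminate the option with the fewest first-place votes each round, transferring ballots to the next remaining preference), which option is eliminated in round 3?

Yuki

Round 1: Priya 167, Sven 401, Fatima 24, Jonas 261, Yuki 318. Eliminate Fatima.
Round 2: Priya 167, Sven 425, Jonas 261, Yuki 318. Eliminate Priya.
Round 3: Sven 425, Jonas 428, Yuki 318. Eliminate Yuki.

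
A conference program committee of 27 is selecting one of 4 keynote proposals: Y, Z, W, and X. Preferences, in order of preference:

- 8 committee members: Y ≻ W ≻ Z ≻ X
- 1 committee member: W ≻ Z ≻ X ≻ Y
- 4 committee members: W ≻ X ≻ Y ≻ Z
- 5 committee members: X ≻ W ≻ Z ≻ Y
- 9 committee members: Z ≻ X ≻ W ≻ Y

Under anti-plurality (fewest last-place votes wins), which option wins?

Last-place votes: Y 15, Z 4, W 0, X 8.
W is ranked last by the fewest voters, so W wins.

W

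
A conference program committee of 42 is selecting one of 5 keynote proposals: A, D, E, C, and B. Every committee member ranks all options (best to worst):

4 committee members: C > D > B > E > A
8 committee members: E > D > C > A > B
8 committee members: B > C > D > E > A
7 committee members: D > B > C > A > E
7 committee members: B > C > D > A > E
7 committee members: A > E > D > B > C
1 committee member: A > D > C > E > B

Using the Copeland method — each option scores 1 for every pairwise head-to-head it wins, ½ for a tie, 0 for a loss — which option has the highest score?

A: beats E; loses to D, C, and B → score 1.
D: beats A, E, C, and B → score 4.
E: loses to A, D, C, and B → score 0.
C: beats A and E; loses to D and B → score 2.
B: beats A, E, and C; loses to D → score 3.
D has the best pairwise record.

D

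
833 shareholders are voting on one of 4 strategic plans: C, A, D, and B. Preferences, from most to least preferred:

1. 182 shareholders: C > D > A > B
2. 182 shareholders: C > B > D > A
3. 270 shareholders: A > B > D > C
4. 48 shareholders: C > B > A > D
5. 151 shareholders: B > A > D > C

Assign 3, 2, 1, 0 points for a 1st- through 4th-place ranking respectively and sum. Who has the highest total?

B

C: 182·3 + 182·3 + 270·0 + 48·3 + 151·0 = 1236
A: 182·1 + 182·0 + 270·3 + 48·1 + 151·2 = 1342
D: 182·2 + 182·1 + 270·1 + 48·0 + 151·1 = 967
B: 182·0 + 182·2 + 270·2 + 48·2 + 151·3 = 1453
B has the highest Borda score (1453).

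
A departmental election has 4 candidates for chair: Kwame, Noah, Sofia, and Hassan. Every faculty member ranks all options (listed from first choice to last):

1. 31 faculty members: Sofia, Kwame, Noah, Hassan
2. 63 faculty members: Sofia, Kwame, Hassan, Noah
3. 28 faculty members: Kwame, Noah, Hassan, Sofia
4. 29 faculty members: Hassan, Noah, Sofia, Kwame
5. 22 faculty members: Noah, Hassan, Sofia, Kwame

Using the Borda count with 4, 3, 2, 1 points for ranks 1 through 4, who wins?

Sofia

Kwame: 31·3 + 63·3 + 28·4 + 29·1 + 22·1 = 445
Noah: 31·2 + 63·1 + 28·3 + 29·3 + 22·4 = 384
Sofia: 31·4 + 63·4 + 28·1 + 29·2 + 22·2 = 506
Hassan: 31·1 + 63·2 + 28·2 + 29·4 + 22·3 = 395
Sofia has the highest Borda score (506).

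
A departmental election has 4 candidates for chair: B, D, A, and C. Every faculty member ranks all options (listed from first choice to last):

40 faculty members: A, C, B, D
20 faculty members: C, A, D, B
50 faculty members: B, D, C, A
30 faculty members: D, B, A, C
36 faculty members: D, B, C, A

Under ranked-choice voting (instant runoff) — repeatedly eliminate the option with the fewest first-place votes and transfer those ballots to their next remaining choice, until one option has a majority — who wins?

D

Round 1: B 50, D 66, A 40, C 20. Eliminate C.
Round 2: B 50, D 66, A 60. Eliminate B.
Round 3: D 116, A 60. D has a majority.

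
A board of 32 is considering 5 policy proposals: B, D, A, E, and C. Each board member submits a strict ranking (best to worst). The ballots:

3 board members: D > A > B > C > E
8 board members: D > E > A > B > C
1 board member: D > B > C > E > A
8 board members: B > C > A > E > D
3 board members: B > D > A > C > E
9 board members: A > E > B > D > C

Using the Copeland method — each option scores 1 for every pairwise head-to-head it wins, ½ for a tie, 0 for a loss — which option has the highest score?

A

B: beats D and C; loses to A and E → score 2.
D: beats C; loses to B, A, and E → score 1.
A: beats B, D, E, and C → score 4.
E: beats B, D, and C; loses to A → score 3.
C: loses to B, D, A, and E → score 0.
A has the best pairwise record.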